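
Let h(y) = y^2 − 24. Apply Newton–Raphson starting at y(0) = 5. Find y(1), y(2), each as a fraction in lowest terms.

h'(y) = 2y.
h(5) = 1, h'(5) = 10, so y(1) = 5 − 1/10 = 49/10.
h(49/10) = 1/100, h'(49/10) = 49/5, so y(2) = (49/10) − (1/100)/(49/5) = 4801/980.

y(1) = 49/10, y(2) = 4801/980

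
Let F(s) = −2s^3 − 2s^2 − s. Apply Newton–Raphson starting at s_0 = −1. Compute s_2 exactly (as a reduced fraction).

−8/27

F'(s) = −6s^2 − 4s − 1.
F(−1) = 1, F'(−1) = −3, so s_1 = (−1) − 1/(−3) = −2/3.
F(−2/3) = 10/27, F'(−2/3) = −1, so s_2 = (−2/3) − (10/27)/(−1) = −8/27.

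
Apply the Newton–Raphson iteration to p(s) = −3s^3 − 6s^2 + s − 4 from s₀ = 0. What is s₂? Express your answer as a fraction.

476/191

p'(s) = −9s^2 − 12s + 1.
p(0) = −4, p'(0) = 1, so s₁ = 0 − (−4)/1 = 4.
p(4) = −288, p'(4) = −191, so s₂ = 4 − (−288)/(−191) = 476/191.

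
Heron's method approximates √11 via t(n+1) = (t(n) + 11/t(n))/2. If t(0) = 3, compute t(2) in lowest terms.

t(1) = (3 + 11/3)/2 = 10/3.
t(2) = (10/3 + 11/(10/3))/2 = 199/60.

199/60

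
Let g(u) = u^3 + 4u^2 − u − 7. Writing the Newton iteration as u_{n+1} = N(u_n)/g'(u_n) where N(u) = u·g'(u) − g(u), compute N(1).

13

g'(u) = 3u^2 + 8u − 1.
N(u) = u·g'(u) − g(u) = u·(3u^2 + 8u − 1) − (u^3 + 4u^2 − u − 7) = 2u^3 + 4u^2 + 7.
N(1) = 13.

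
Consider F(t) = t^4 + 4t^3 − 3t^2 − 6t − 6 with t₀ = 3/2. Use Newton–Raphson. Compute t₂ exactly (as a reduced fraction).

F'(t) = 4t^3 + 12t^2 − 6t − 6.
F(3/2) = −51/16, F'(3/2) = 51/2, so t₁ = (3/2) − (−51/16)/(51/2) = 13/8.
F(13/8) = 1905/4096, F'(13/8) = 4237/128, so t₂ = (13/8) − (1905/4096)/(4237/128) = 218419/135584.

218419/135584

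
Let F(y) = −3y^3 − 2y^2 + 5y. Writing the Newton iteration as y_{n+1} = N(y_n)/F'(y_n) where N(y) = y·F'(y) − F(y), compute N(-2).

F'(y) = −9y^2 − 4y + 5.
N(y) = y·F'(y) − F(y) = y·(−9y^2 − 4y + 5) − (−3y^3 − 2y^2 + 5y) = −6y^3 − 2y^2.
N(-2) = 40.

40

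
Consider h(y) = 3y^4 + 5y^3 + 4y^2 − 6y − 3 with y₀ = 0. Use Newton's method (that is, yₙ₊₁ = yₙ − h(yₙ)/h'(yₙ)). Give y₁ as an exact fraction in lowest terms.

h'(y) = 12y^3 + 15y^2 + 8y − 6.
h(0) = −3, h'(0) = −6, so y₁ = 0 − (−3)/(−6) = −1/2.

−1/2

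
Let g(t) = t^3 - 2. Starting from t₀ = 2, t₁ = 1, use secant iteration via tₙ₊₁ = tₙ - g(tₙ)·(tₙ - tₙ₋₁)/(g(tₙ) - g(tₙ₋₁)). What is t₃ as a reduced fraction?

218/169

g(2) = 6, g(1) = -1. t₂ = 1 - (-1)·(1 - 2)/((-1) - 6) = 8/7.
g(1) = -1, g(8/7) = -174/343. t₃ = (8/7) - (-174/343)·((8/7) - 1)/((-174/343) - (-1)) = 218/169.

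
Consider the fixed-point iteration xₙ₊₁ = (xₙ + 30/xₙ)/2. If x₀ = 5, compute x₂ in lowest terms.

x₁ = (5 + 30/5)/2 = 11/2.
x₂ = (11/2 + 30/(11/2))/2 = 241/44.

241/44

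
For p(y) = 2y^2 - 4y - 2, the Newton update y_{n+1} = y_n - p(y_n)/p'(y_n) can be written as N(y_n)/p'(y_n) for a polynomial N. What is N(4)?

34

p'(y) = 4y - 4.
N(y) = y·p'(y) - p(y) = y·(4y - 4) - (2y^2 - 4y - 2) = 2y^2 + 2.
N(4) = 34.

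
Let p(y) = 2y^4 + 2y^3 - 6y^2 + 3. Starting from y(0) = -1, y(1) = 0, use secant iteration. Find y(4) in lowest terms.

-49560/74953

p(-1) = -3, p(0) = 3. y(2) = 0 - 3·(0 - (-1))/(3 - (-3)) = -1/2.
p(0) = 3, p(-1/2) = 11/8. y(3) = (-1/2) - (11/8)·((-1/2) - 0)/((11/8) - 3) = -12/13.
p(-1/2) = 11/8, p(-12/13) = -63789/28561. y(4) = (-12/13) - (-63789/28561)·((-12/13) - (-1/2))/((-63789/28561) - (11/8)) = -49560/74953.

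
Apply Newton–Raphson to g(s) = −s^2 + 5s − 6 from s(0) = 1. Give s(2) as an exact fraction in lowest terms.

29/15

g'(s) = −2s + 5.
g(1) = −2, g'(1) = 3, so s(1) = 1 − (−2)/3 = 5/3.
g(5/3) = −4/9, g'(5/3) = 5/3, so s(2) = (5/3) − (−4/9)/(5/3) = 29/15.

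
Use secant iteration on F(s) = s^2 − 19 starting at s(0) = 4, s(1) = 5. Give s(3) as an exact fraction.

F(4) = −3, F(5) = 6. s(2) = 5 − 6·(5 − 4)/(6 − (−3)) = 13/3.
F(5) = 6, F(13/3) = −2/9. s(3) = (13/3) − (−2/9)·((13/3) − 5)/((−2/9) − 6) = 61/14.

61/14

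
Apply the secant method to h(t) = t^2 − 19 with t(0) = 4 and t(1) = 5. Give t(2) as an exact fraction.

13/3

h(4) = −3, h(5) = 6. t(2) = 5 − 6·(5 − 4)/(6 − (−3)) = 13/3.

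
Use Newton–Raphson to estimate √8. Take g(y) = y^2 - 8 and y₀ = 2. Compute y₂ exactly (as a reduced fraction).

g'(y) = 2y.
g(2) = -4, g'(2) = 4, so y₁ = 2 - (-4)/4 = 3.
g(3) = 1, g'(3) = 6, so y₂ = 3 - 1/6 = 17/6.

17/6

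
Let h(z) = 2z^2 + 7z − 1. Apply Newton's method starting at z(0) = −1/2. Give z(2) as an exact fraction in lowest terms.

59/410

h'(z) = 4z + 7.
h(−1/2) = −4, h'(−1/2) = 5, so z(1) = (−1/2) − (−4)/5 = 3/10.
h(3/10) = 32/25, h'(3/10) = 41/5, so z(2) = (3/10) − (32/25)/(41/5) = 59/410.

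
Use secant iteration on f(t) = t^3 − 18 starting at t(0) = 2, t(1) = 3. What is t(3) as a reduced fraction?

2402/921

f(2) = −10, f(3) = 9. t(2) = 3 − 9·(3 − 2)/(9 − (−10)) = 48/19.
f(3) = 9, f(48/19) = −12870/6859. t(3) = (48/19) − (−12870/6859)·((48/19) − 3)/((−12870/6859) − 9) = 2402/921.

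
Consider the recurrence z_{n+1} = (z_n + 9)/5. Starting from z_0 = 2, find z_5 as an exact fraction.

z_1 = (2 + 9)/5 = 11/5.
z_2 = ((11/5) + 9)/5 = 56/25.
z_3 = ((56/25) + 9)/5 = 281/125.
z_4 = ((281/125) + 9)/5 = 1406/625.
z_5 = ((1406/625) + 9)/5 = 7031/3125.

7031/3125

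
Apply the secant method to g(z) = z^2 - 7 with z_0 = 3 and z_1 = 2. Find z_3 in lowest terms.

g(3) = 2, g(2) = -3. z_2 = 2 - (-3)·(2 - 3)/((-3) - 2) = 13/5.
g(2) = -3, g(13/5) = -6/25. z_3 = (13/5) - (-6/25)·((13/5) - 2)/((-6/25) - (-3)) = 61/23.

61/23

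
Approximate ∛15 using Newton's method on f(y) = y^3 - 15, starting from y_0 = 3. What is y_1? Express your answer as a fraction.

f'(y) = 3y^2.
f(3) = 12, f'(3) = 27, so y_1 = 3 - 12/27 = 23/9.

23/9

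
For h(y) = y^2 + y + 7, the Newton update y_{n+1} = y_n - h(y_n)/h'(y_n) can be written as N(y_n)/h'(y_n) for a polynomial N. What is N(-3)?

h'(y) = 2y + 1.
N(y) = y·h'(y) - h(y) = y·(2y + 1) - (y^2 + y + 7) = y^2 - 7.
N(-3) = 2.

2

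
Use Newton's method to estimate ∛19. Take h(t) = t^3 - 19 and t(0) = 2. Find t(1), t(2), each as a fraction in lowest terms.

h'(t) = 3t^2.
h(2) = -11, h'(2) = 12, so t(1) = 2 - (-11)/12 = 35/12.
h(35/12) = 10043/1728, h'(35/12) = 1225/48, so t(2) = (35/12) - (10043/1728)/(1225/48) = 59291/22050.

t(1) = 35/12, t(2) = 59291/22050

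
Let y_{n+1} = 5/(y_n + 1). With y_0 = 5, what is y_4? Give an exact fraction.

205/96

y_1 = 5/(5 + 1) = 5/6.
y_2 = 5/(5/6 + 1) = 30/11.
y_3 = 5/(30/11 + 1) = 55/41.
y_4 = 5/(55/41 + 1) = 205/96.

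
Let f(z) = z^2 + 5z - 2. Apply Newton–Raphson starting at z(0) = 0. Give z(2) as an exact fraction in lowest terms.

54/145

f'(z) = 2z + 5.
f(0) = -2, f'(0) = 5, so z(1) = 0 - (-2)/5 = 2/5.
f(2/5) = 4/25, f'(2/5) = 29/5, so z(2) = (2/5) - (4/25)/(29/5) = 54/145.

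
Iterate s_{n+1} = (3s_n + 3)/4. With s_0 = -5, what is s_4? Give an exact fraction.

15/32

s_1 = (3·(-5) + 3)/4 = -3.
s_2 = (3·(-3) + 3)/4 = -3/2.
s_3 = (3·(-3/2) + 3)/4 = -3/8.
s_4 = (3·(-3/8) + 3)/4 = 15/32.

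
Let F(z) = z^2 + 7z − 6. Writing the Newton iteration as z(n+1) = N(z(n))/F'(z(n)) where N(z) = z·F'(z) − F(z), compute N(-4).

F'(z) = 2z + 7.
N(z) = z·F'(z) − F(z) = z·(2z + 7) − (z^2 + 7z − 6) = z^2 + 6.
N(-4) = 22.

22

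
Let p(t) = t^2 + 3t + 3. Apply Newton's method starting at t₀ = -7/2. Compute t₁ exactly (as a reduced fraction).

-37/16

p'(t) = 2t + 3.
p(-7/2) = 19/4, p'(-7/2) = -4, so t₁ = (-7/2) - (19/4)/(-4) = -37/16.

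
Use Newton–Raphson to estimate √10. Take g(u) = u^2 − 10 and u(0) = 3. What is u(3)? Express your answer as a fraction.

g'(u) = 2u.
g(3) = −1, g'(3) = 6, so u(1) = 3 − (−1)/6 = 19/6.
g(19/6) = 1/36, g'(19/6) = 19/3, so u(2) = (19/6) − (1/36)/(19/3) = 721/228.
g(721/228) = 1/51984, g'(721/228) = 721/114, so u(3) = (721/228) − (1/51984)/(721/114) = 1039681/328776.

1039681/328776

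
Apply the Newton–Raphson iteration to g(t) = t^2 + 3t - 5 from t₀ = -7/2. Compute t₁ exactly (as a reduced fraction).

-69/16

g'(t) = 2t + 3.
g(-7/2) = -13/4, g'(-7/2) = -4, so t₁ = (-7/2) - (-13/4)/(-4) = -69/16.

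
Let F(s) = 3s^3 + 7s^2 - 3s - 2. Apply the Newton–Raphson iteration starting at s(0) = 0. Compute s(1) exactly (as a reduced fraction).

-2/3

F'(s) = 9s^2 + 14s - 3.
F(0) = -2, F'(0) = -3, so s(1) = 0 - (-2)/(-3) = -2/3.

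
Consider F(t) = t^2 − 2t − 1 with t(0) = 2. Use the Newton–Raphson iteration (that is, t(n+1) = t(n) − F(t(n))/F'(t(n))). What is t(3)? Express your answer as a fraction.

985/408

F'(t) = 2t − 2.
F(2) = −1, F'(2) = 2, so t(1) = 2 − (−1)/2 = 5/2.
F(5/2) = 1/4, F'(5/2) = 3, so t(2) = (5/2) − (1/4)/3 = 29/12.
F(29/12) = 1/144, F'(29/12) = 17/6, so t(3) = (29/12) − (1/144)/(17/6) = 985/408.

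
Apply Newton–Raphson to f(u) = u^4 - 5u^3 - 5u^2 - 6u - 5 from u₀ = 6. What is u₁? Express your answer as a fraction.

1553/258

f'(u) = 4u^3 - 15u^2 - 10u - 6.
f(6) = -5, f'(6) = 258, so u₁ = 6 - (-5)/258 = 1553/258.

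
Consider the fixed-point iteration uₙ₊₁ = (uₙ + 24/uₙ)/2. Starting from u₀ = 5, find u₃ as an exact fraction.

46099201/9409960

u₁ = (5 + 24/5)/2 = 49/10.
u₂ = (49/10 + 24/(49/10))/2 = 4801/980.
u₃ = (4801/980 + 24/(4801/980))/2 = 46099201/9409960.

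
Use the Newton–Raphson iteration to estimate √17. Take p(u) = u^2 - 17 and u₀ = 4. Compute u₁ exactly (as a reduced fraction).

33/8

p'(u) = 2u.
p(4) = -1, p'(4) = 8, so u₁ = 4 - (-1)/8 = 33/8.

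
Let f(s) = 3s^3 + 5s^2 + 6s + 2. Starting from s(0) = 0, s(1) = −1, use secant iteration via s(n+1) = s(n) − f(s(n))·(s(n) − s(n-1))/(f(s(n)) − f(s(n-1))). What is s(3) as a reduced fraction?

f(0) = 2, f(−1) = −2. s(2) = (−1) − (−2)·((−1) − 0)/((−2) − 2) = −1/2.
f(−1) = −2, f(−1/2) = −1/8. s(3) = (−1/2) − (−1/8)·((−1/2) − (−1))/((−1/8) − (−2)) = −7/15.

−7/15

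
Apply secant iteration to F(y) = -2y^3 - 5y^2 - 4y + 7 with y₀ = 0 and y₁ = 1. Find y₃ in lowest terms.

371/492

F(0) = 7, F(1) = -4. y₂ = 1 - (-4)·(1 - 0)/((-4) - 7) = 7/11.
F(1) = -4, F(7/11) = 2548/1331. y₃ = (7/11) - (2548/1331)·((7/11) - 1)/((2548/1331) - (-4)) = 371/492.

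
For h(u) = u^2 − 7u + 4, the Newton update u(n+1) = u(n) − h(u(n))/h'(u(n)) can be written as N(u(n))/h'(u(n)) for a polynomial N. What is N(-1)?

−3

h'(u) = 2u − 7.
N(u) = u·h'(u) − h(u) = u·(2u − 7) − (u^2 − 7u + 4) = u^2 − 4.
N(-1) = −3.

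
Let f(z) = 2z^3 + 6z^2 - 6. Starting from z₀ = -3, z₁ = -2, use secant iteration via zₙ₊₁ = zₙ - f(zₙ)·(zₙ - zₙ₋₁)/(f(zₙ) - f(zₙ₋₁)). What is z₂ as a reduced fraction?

-9/4

f(-3) = -6, f(-2) = 2. z₂ = (-2) - 2·((-2) - (-3))/(2 - (-6)) = -9/4.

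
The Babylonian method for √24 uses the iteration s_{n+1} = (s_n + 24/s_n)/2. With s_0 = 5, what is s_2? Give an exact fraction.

4801/980

s_1 = (5 + 24/5)/2 = 49/10.
s_2 = (49/10 + 24/(49/10))/2 = 4801/980.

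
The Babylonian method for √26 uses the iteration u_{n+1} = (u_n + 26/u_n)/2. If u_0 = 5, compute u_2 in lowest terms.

5201/1020

u_1 = (5 + 26/5)/2 = 51/10.
u_2 = (51/10 + 26/(51/10))/2 = 5201/1020.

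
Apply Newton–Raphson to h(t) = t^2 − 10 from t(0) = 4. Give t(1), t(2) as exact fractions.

h'(t) = 2t.
h(4) = 6, h'(4) = 8, so t(1) = 4 − 6/8 = 13/4.
h(13/4) = 9/16, h'(13/4) = 13/2, so t(2) = (13/4) − (9/16)/(13/2) = 329/104.

t(1) = 13/4, t(2) = 329/104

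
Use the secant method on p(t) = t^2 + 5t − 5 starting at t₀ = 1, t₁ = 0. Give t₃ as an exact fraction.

p(1) = 1, p(0) = −5. t₂ = 0 − (−5)·(0 − 1)/((−5) − 1) = 5/6.
p(0) = −5, p(5/6) = −5/36. t₃ = (5/6) − (−5/36)·((5/6) − 0)/((−5/36) − (−5)) = 6/7.

6/7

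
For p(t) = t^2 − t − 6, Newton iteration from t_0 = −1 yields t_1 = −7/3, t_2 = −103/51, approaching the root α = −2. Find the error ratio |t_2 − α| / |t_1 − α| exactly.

1/17

t_1 − α = −7/3 − (−2) = −7/3 + 2 = −1/3, so |t_1 − α| = 1/3.
t_2 − α = −103/51 − (−2) = −103/51 + 2 = −1/51, so |t_2 − α| = 1/51.
Ratio = (1/51) / (1/3) = 1/17.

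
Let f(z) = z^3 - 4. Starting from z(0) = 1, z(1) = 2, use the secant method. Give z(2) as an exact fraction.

10/7

f(1) = -3, f(2) = 4. z(2) = 2 - 4·(2 - 1)/(4 - (-3)) = 10/7.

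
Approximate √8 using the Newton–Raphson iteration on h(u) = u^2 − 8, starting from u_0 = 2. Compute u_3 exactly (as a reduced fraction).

577/204

h'(u) = 2u.
h(2) = −4, h'(2) = 4, so u_1 = 2 − (−4)/4 = 3.
h(3) = 1, h'(3) = 6, so u_2 = 3 − 1/6 = 17/6.
h(17/6) = 1/36, h'(17/6) = 17/3, so u_3 = (17/6) − (1/36)/(17/3) = 577/204.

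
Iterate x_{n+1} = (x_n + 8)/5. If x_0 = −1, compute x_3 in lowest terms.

x_1 = ((−1) + 8)/5 = 7/5.
x_2 = ((7/5) + 8)/5 = 47/25.
x_3 = ((47/25) + 8)/5 = 247/125.

247/125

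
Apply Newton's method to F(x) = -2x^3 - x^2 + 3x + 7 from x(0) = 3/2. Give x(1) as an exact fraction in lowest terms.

F'(x) = -6x^2 - 2x + 3.
F(3/2) = 5/2, F'(3/2) = -27/2, so x(1) = (3/2) - (5/2)/(-27/2) = 91/54.

91/54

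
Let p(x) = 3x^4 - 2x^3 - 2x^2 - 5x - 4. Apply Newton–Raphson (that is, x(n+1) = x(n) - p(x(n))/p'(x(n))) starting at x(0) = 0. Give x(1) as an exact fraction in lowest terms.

p'(x) = 12x^3 - 6x^2 - 4x - 5.
p(0) = -4, p'(0) = -5, so x(1) = 0 - (-4)/(-5) = -4/5.

-4/5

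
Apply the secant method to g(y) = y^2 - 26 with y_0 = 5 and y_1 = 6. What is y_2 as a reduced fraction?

g(5) = -1, g(6) = 10. y_2 = 6 - 10·(6 - 5)/(10 - (-1)) = 56/11.

56/11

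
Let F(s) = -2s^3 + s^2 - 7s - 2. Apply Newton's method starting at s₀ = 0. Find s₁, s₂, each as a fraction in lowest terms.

s₁ = -2/7, s₂ = -746/2765

F'(s) = -6s^2 + 2s - 7.
F(0) = -2, F'(0) = -7, so s₁ = 0 - (-2)/(-7) = -2/7.
F(-2/7) = 44/343, F'(-2/7) = -395/49, so s₂ = (-2/7) - (44/343)/(-395/49) = -746/2765.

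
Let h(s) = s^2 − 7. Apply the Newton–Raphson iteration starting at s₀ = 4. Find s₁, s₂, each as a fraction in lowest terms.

h'(s) = 2s.
h(4) = 9, h'(4) = 8, so s₁ = 4 − 9/8 = 23/8.
h(23/8) = 81/64, h'(23/8) = 23/4, so s₂ = (23/8) − (81/64)/(23/4) = 977/368.

s₁ = 23/8, s₂ = 977/368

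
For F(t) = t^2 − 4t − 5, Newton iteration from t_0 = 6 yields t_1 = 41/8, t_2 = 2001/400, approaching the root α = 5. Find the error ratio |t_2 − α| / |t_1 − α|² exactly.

t_1 − α = 41/8 − 5 = 1/8, so |t_1 − α| = 1/8.
t_2 − α = 2001/400 − 5 = 1/400, so |t_2 − α| = 1/400.
|t_1 − α|² = 1/64.
Ratio = (1/400) / (1/64) = 4/25.

4/25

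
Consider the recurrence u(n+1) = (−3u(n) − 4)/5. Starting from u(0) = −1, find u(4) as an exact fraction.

u(1) = (−3·(−1) − 4)/5 = −1/5.
u(2) = (−3·(−1/5) − 4)/5 = −17/25.
u(3) = (−3·(−17/25) − 4)/5 = −49/125.
u(4) = (−3·(−49/125) − 4)/5 = −353/625.

−353/625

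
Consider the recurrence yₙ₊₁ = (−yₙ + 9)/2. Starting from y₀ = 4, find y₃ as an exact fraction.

y₁ = (−4 + 9)/2 = 5/2.
y₂ = (−(5/2) + 9)/2 = 13/4.
y₃ = (−(13/4) + 9)/2 = 23/8.

23/8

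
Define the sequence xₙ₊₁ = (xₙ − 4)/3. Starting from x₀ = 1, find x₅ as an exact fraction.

−161/81

x₁ = (1 − 4)/3 = −1.
x₂ = ((−1) − 4)/3 = −5/3.
x₃ = ((−5/3) − 4)/3 = −17/9.
x₄ = ((−17/9) − 4)/3 = −53/27.
x₅ = ((−53/27) − 4)/3 = −161/81.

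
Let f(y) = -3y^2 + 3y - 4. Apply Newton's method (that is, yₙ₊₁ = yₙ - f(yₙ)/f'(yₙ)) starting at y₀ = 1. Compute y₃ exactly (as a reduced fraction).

f'(y) = -6y + 3.
f(1) = -4, f'(1) = -3, so y₁ = 1 - (-4)/(-3) = -1/3.
f(-1/3) = -16/3, f'(-1/3) = 5, so y₂ = (-1/3) - (-16/3)/5 = 11/15.
f(11/15) = -256/75, f'(11/15) = -7/5, so y₃ = (11/15) - (-256/75)/(-7/5) = -179/105.

-179/105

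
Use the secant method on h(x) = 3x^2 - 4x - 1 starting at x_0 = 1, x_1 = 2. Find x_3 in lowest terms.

47/31

h(1) = -2, h(2) = 3. x_2 = 2 - 3·(2 - 1)/(3 - (-2)) = 7/5.
h(2) = 3, h(7/5) = -18/25. x_3 = (7/5) - (-18/25)·((7/5) - 2)/((-18/25) - 3) = 47/31.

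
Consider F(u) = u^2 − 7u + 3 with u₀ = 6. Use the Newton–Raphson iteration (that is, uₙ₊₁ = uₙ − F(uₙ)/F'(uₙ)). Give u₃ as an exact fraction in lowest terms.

F'(u) = 2u − 7.
F(6) = −3, F'(6) = 5, so u₁ = 6 − (−3)/5 = 33/5.
F(33/5) = 9/25, F'(33/5) = 31/5, so u₂ = (33/5) − (9/25)/(31/5) = 1014/155.
F(1014/155) = 81/24025, F'(1014/155) = 943/155, so u₃ = (1014/155) − (81/24025)/(943/155) = 956121/146165.

956121/146165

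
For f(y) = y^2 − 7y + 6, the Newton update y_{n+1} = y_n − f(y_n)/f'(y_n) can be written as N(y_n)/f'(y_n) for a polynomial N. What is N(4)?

10

f'(y) = 2y − 7.
N(y) = y·f'(y) − f(y) = y·(2y − 7) − (y^2 − 7y + 6) = y^2 − 6.
N(4) = 10.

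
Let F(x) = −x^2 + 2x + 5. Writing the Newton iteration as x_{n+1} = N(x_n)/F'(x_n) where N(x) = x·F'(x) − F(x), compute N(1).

−6

F'(x) = −2x + 2.
N(x) = x·F'(x) − F(x) = x·(−2x + 2) − (−x^2 + 2x + 5) = −x^2 − 5.
N(1) = −6.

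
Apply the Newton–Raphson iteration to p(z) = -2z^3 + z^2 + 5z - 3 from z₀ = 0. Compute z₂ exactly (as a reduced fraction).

p'(z) = -6z^2 + 2z + 5.
p(0) = -3, p'(0) = 5, so z₁ = 0 - (-3)/5 = 3/5.
p(3/5) = -9/125, p'(3/5) = 101/25, so z₂ = (3/5) - (-9/125)/(101/25) = 312/505.

312/505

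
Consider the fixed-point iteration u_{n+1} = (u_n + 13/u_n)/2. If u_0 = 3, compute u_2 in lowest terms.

119/33

u_1 = (3 + 13/3)/2 = 11/3.
u_2 = (11/3 + 13/(11/3))/2 = 119/33.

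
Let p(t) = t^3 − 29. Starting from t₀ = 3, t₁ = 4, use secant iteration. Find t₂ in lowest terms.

113/37

p(3) = −2, p(4) = 35. t₂ = 4 − 35·(4 − 3)/(35 − (−2)) = 113/37.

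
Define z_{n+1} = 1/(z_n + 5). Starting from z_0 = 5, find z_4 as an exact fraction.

265/1376

z_1 = 1/(5 + 5) = 1/10.
z_2 = 1/(1/10 + 5) = 10/51.
z_3 = 1/(10/51 + 5) = 51/265.
z_4 = 1/(51/265 + 5) = 265/1376.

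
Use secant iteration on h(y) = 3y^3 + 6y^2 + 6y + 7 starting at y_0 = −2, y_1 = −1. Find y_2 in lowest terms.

−13/9

h(−2) = −5, h(−1) = 4. y_2 = (−1) − 4·((−1) − (−2))/(4 − (−5)) = −13/9.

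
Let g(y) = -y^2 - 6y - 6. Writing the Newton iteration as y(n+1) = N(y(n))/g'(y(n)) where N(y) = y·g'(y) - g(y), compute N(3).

g'(y) = -2y - 6.
N(y) = y·g'(y) - g(y) = y·(-2y - 6) - (-y^2 - 6y - 6) = -y^2 + 6.
N(3) = -3.

-3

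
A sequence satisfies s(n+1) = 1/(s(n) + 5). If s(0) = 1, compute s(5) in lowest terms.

s(1) = 1/(1 + 5) = 1/6.
s(2) = 1/(1/6 + 5) = 6/31.
s(3) = 1/(6/31 + 5) = 31/161.
s(4) = 1/(31/161 + 5) = 161/836.
s(5) = 1/(161/836 + 5) = 836/4341.

836/4341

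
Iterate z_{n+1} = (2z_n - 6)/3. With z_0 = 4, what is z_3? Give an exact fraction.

-82/27

z_1 = (2·4 - 6)/3 = 2/3.
z_2 = (2·(2/3) - 6)/3 = -14/9.
z_3 = (2·(-14/9) - 6)/3 = -82/27.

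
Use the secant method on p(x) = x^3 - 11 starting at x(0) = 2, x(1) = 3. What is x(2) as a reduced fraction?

41/19

p(2) = -3, p(3) = 16. x(2) = 3 - 16·(3 - 2)/(16 - (-3)) = 41/19.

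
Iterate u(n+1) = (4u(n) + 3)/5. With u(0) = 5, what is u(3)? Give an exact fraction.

u(1) = (4·5 + 3)/5 = 23/5.
u(2) = (4·(23/5) + 3)/5 = 107/25.
u(3) = (4·(107/25) + 3)/5 = 503/125.

503/125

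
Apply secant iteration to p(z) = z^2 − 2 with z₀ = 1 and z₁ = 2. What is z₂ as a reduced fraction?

4/3

p(1) = −1, p(2) = 2. z₂ = 2 − 2·(2 − 1)/(2 − (−1)) = 4/3.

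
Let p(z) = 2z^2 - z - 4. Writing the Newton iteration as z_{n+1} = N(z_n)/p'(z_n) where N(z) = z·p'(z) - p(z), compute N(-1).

6

p'(z) = 4z - 1.
N(z) = z·p'(z) - p(z) = z·(4z - 1) - (2z^2 - z - 4) = 2z^2 + 4.
N(-1) = 6.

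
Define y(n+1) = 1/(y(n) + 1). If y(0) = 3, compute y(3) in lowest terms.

y(1) = 1/(3 + 1) = 1/4.
y(2) = 1/(1/4 + 1) = 4/5.
y(3) = 1/(4/5 + 1) = 5/9.

5/9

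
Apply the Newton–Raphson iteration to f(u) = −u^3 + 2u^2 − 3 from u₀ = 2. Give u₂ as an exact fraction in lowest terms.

71/10

f'(u) = −3u^2 + 4u.
f(2) = −3, f'(2) = −4, so u₁ = 2 − (−3)/(−4) = 5/4.
f(5/4) = −117/64, f'(5/4) = 5/16, so u₂ = (5/4) − (−117/64)/(5/16) = 71/10.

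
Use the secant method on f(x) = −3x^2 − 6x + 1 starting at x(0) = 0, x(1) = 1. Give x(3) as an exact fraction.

1/7

f(0) = 1, f(1) = −8. x(2) = 1 − (−8)·(1 − 0)/((−8) − 1) = 1/9.
f(1) = −8, f(1/9) = 8/27. x(3) = (1/9) − (8/27)·((1/9) − 1)/((8/27) − (−8)) = 1/7.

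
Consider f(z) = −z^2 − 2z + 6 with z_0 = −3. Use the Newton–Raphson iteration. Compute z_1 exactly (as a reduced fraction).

−15/4

f'(z) = −2z − 2.
f(−3) = 3, f'(−3) = 4, so z_1 = (−3) − 3/4 = −15/4.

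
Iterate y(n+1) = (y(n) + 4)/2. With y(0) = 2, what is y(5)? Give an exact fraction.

y(1) = (2 + 4)/2 = 3.
y(2) = (3 + 4)/2 = 7/2.
y(3) = ((7/2) + 4)/2 = 15/4.
y(4) = ((15/4) + 4)/2 = 31/8.
y(5) = ((31/8) + 4)/2 = 63/16.

63/16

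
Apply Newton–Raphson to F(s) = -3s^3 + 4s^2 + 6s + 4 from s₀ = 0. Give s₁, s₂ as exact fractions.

s₁ = -2/3, s₂ = 2/15

F'(s) = -9s^2 + 8s + 6.
F(0) = 4, F'(0) = 6, so s₁ = 0 - 4/6 = -2/3.
F(-2/3) = 8/3, F'(-2/3) = -10/3, so s₂ = (-2/3) - (8/3)/(-10/3) = 2/15.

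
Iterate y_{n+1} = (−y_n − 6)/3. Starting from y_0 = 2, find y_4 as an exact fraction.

y_1 = (−2 − 6)/3 = −8/3.
y_2 = (−(−8/3) − 6)/3 = −10/9.
y_3 = (−(−10/9) − 6)/3 = −44/27.
y_4 = (−(−44/27) − 6)/3 = −118/81.

−118/81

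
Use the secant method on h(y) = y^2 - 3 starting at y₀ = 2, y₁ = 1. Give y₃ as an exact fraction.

h(2) = 1, h(1) = -2. y₂ = 1 - (-2)·(1 - 2)/((-2) - 1) = 5/3.
h(1) = -2, h(5/3) = -2/9. y₃ = (5/3) - (-2/9)·((5/3) - 1)/((-2/9) - (-2)) = 7/4.

7/4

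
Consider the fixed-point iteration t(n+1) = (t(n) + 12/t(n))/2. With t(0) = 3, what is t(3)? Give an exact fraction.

18817/5432

t(1) = (3 + 12/3)/2 = 7/2.
t(2) = (7/2 + 12/(7/2))/2 = 97/28.
t(3) = (97/28 + 12/(97/28))/2 = 18817/5432.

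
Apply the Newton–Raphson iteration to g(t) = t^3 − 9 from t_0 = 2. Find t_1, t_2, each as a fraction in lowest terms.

g'(t) = 3t^2.
g(2) = −1, g'(2) = 12, so t_1 = 2 − (−1)/12 = 25/12.
g(25/12) = 73/1728, g'(25/12) = 625/48, so t_2 = (25/12) − (73/1728)/(625/48) = 23401/11250.

t_1 = 25/12, t_2 = 23401/11250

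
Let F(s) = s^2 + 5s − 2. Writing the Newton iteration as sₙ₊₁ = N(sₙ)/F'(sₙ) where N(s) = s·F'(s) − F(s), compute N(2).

6

F'(s) = 2s + 5.
N(s) = s·F'(s) − F(s) = s·(2s + 5) − (s^2 + 5s − 2) = s^2 + 2.
N(2) = 6.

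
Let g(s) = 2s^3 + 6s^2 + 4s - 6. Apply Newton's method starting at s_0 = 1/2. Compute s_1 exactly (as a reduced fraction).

16/23

g'(s) = 6s^2 + 12s + 4.
g(1/2) = -9/4, g'(1/2) = 23/2, so s_1 = (1/2) - (-9/4)/(23/2) = 16/23.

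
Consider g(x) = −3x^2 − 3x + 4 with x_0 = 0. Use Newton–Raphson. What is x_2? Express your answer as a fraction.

g'(x) = −6x − 3.
g(0) = 4, g'(0) = −3, so x_1 = 0 − 4/(−3) = 4/3.
g(4/3) = −16/3, g'(4/3) = −11, so x_2 = (4/3) − (−16/3)/(−11) = 28/33.

28/33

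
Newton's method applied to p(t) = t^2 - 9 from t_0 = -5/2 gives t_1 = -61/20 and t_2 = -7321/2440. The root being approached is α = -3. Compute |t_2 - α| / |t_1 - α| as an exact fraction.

t_1 - α = -61/20 - (-3) = -61/20 + 3 = -1/20, so |t_1 - α| = 1/20.
t_2 - α = -7321/2440 - (-3) = -7321/2440 + 3 = -1/2440, so |t_2 - α| = 1/2440.
Ratio = (1/2440) / (1/20) = 1/122.

1/122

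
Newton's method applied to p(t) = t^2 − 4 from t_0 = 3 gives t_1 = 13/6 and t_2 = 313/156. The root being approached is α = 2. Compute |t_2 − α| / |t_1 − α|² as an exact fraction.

3/13

t_1 − α = 13/6 − 2 = 1/6, so |t_1 − α| = 1/6.
t_2 − α = 313/156 − 2 = 1/156, so |t_2 − α| = 1/156.
|t_1 − α|² = 1/36.
Ratio = (1/156) / (1/36) = 3/13.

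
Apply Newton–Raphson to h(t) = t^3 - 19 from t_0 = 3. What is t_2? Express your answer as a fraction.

h'(t) = 3t^2.
h(3) = 8, h'(3) = 27, so t_1 = 3 - 8/27 = 73/27.
h(73/27) = 15040/19683, h'(73/27) = 5329/243, so t_2 = (73/27) - (15040/19683)/(5329/243) = 1152011/431649.

1152011/431649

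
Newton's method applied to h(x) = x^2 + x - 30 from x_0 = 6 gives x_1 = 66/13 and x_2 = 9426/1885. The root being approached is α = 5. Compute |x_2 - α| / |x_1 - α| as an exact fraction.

1/145

x_1 - α = 66/13 - 5 = 1/13, so |x_1 - α| = 1/13.
x_2 - α = 9426/1885 - 5 = 1/1885, so |x_2 - α| = 1/1885.
Ratio = (1/1885) / (1/13) = 1/145.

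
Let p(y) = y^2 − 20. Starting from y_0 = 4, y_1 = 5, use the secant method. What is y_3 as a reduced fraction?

p(4) = −4, p(5) = 5. y_2 = 5 − 5·(5 − 4)/(5 − (−4)) = 40/9.
p(5) = 5, p(40/9) = −20/81. y_3 = (40/9) − (−20/81)·((40/9) − 5)/((−20/81) − 5) = 76/17.

76/17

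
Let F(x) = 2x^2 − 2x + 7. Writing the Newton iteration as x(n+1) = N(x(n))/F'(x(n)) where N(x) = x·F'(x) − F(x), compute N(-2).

1

F'(x) = 4x − 2.
N(x) = x·F'(x) − F(x) = x·(4x − 2) − (2x^2 − 2x + 7) = 2x^2 − 7.
N(-2) = 1.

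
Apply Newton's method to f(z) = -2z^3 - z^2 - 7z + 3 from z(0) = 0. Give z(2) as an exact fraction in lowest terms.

f'(z) = -6z^2 - 2z - 7.
f(0) = 3, f'(0) = -7, so z(1) = 0 - 3/(-7) = 3/7.
f(3/7) = -117/343, f'(3/7) = -439/49, so z(2) = (3/7) - (-117/343)/(-439/49) = 1200/3073.

1200/3073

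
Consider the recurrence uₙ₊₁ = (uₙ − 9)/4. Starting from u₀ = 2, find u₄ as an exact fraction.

−763/256

u₁ = (2 − 9)/4 = −7/4.
u₂ = ((−7/4) − 9)/4 = −43/16.
u₃ = ((−43/16) − 9)/4 = −187/64.
u₄ = ((−187/64) − 9)/4 = −763/256.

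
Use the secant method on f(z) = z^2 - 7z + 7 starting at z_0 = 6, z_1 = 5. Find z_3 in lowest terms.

29/5

f(6) = 1, f(5) = -3. z_2 = 5 - (-3)·(5 - 6)/((-3) - 1) = 23/4.
f(5) = -3, f(23/4) = -3/16. z_3 = (23/4) - (-3/16)·((23/4) - 5)/((-3/16) - (-3)) = 29/5.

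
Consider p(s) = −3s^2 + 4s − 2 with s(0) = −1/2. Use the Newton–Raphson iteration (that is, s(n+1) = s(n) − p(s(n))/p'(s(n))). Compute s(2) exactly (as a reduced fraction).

p'(s) = −6s + 4.
p(−1/2) = −19/4, p'(−1/2) = 7, so s(1) = (−1/2) − (−19/4)/7 = 5/28.
p(5/28) = −1083/784, p'(5/28) = 41/14, so s(2) = (5/28) − (−1083/784)/(41/14) = 1493/2296.

1493/2296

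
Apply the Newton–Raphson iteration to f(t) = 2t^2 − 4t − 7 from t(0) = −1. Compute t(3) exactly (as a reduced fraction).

f'(t) = 4t − 4.
f(−1) = −1, f'(−1) = −8, so t(1) = (−1) − (−1)/(−8) = −9/8.
f(−9/8) = 1/32, f'(−9/8) = −17/2, so t(2) = (−9/8) − (1/32)/(−17/2) = −305/272.
f(−305/272) = 1/36992, f'(−305/272) = −577/68, so t(3) = (−305/272) − (1/36992)/(−577/68) = −351969/313888.

−351969/313888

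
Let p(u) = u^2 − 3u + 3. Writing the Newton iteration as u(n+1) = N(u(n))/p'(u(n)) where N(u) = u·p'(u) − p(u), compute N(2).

1

p'(u) = 2u − 3.
N(u) = u·p'(u) − p(u) = u·(2u − 3) − (u^2 − 3u + 3) = u^2 − 3.
N(2) = 1.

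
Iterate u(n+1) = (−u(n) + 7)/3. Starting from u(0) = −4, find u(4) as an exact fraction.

136/81

u(1) = (−(−4) + 7)/3 = 11/3.
u(2) = (−(11/3) + 7)/3 = 10/9.
u(3) = (−(10/9) + 7)/3 = 53/27.
u(4) = (−(53/27) + 7)/3 = 136/81.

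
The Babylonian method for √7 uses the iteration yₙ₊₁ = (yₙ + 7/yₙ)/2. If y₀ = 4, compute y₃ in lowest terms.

y₁ = (4 + 7/4)/2 = 23/8.
y₂ = (23/8 + 7/(23/8))/2 = 977/368.
y₃ = (977/368 + 7/(977/368))/2 = 1902497/719072.

1902497/719072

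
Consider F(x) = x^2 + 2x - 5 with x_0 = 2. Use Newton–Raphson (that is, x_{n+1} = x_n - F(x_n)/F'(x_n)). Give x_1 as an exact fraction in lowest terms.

3/2

F'(x) = 2x + 2.
F(2) = 3, F'(2) = 6, so x_1 = 2 - 3/6 = 3/2.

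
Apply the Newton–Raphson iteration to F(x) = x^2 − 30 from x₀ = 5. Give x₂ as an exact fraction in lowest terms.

F'(x) = 2x.
F(5) = −5, F'(5) = 10, so x₁ = 5 − (−5)/10 = 11/2.
F(11/2) = 1/4, F'(11/2) = 11, so x₂ = (11/2) − (1/4)/11 = 241/44.

241/44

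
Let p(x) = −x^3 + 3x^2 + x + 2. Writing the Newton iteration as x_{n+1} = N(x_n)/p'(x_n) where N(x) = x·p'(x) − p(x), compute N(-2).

26

p'(x) = −3x^2 + 6x + 1.
N(x) = x·p'(x) − p(x) = x·(−3x^2 + 6x + 1) − (−x^3 + 3x^2 + x + 2) = −2x^3 + 3x^2 − 2.
N(-2) = 26.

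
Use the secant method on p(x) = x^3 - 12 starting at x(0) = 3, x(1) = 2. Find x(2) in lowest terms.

42/19

p(3) = 15, p(2) = -4. x(2) = 2 - (-4)·(2 - 3)/((-4) - 15) = 42/19.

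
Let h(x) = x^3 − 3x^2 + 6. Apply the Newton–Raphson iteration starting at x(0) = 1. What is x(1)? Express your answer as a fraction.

7/3

h'(x) = 3x^2 − 6x.
h(1) = 4, h'(1) = −3, so x(1) = 1 − 4/(−3) = 7/3.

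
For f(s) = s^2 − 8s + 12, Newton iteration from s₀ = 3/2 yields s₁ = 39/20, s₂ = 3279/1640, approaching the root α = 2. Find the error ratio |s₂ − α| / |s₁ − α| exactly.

s₁ − α = 39/20 − 2 = −1/20, so |s₁ − α| = 1/20.
s₂ − α = 3279/1640 − 2 = −1/1640, so |s₂ − α| = 1/1640.
Ratio = (1/1640) / (1/20) = 1/82.

1/82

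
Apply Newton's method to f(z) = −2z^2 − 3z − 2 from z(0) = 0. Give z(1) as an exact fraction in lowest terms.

−2/3

f'(z) = −4z − 3.
f(0) = −2, f'(0) = −3, so z(1) = 0 − (−2)/(−3) = −2/3.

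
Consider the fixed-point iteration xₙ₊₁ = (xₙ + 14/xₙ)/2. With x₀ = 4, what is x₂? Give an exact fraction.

x₁ = (4 + 14/4)/2 = 15/4.
x₂ = (15/4 + 14/(15/4))/2 = 449/120.

449/120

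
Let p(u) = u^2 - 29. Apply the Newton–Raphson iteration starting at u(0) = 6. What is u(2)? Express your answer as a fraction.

8401/1560

p'(u) = 2u.
p(6) = 7, p'(6) = 12, so u(1) = 6 - 7/12 = 65/12.
p(65/12) = 49/144, p'(65/12) = 65/6, so u(2) = (65/12) - (49/144)/(65/6) = 8401/1560.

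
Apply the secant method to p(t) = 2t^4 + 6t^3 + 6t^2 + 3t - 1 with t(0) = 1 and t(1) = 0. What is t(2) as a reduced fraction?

1/17

p(1) = 16, p(0) = -1. t(2) = 0 - (-1)·(0 - 1)/((-1) - 16) = 1/17.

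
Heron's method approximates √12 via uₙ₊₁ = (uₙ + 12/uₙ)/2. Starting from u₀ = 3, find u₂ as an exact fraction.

u₁ = (3 + 12/3)/2 = 7/2.
u₂ = (7/2 + 12/(7/2))/2 = 97/28.

97/28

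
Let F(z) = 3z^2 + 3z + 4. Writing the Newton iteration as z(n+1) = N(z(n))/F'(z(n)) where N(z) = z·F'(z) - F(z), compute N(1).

F'(z) = 6z + 3.
N(z) = z·F'(z) - F(z) = z·(6z + 3) - (3z^2 + 3z + 4) = 3z^2 - 4.
N(1) = -1.

-1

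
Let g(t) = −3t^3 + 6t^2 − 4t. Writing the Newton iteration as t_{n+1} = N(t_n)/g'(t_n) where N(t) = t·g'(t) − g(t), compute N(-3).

216

g'(t) = −9t^2 + 12t − 4.
N(t) = t·g'(t) − g(t) = t·(−9t^2 + 12t − 4) − (−3t^3 + 6t^2 − 4t) = −6t^3 + 6t^2.
N(-3) = 216.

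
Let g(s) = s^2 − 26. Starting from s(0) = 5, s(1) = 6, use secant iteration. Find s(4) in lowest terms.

34862/6837

g(5) = −1, g(6) = 10. s(2) = 6 − 10·(6 − 5)/(10 − (−1)) = 56/11.
g(6) = 10, g(56/11) = −10/121. s(3) = (56/11) − (−10/121)·((56/11) − 6)/((−10/121) − 10) = 311/61.
g(56/11) = −10/121, g(311/61) = −25/3721. s(4) = (311/61) − (−25/3721)·((311/61) − (56/11))/((−25/3721) − (−10/121)) = 34862/6837.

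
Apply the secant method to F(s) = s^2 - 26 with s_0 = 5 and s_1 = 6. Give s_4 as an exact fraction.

34862/6837

F(5) = -1, F(6) = 10. s_2 = 6 - 10·(6 - 5)/(10 - (-1)) = 56/11.
F(6) = 10, F(56/11) = -10/121. s_3 = (56/11) - (-10/121)·((56/11) - 6)/((-10/121) - 10) = 311/61.
F(56/11) = -10/121, F(311/61) = -25/3721. s_4 = (311/61) - (-25/3721)·((311/61) - (56/11))/((-25/3721) - (-10/121)) = 34862/6837.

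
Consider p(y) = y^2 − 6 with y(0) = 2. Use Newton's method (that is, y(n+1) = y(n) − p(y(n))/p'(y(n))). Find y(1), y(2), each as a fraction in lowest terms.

y(1) = 5/2, y(2) = 49/20

p'(y) = 2y.
p(2) = −2, p'(2) = 4, so y(1) = 2 − (−2)/4 = 5/2.
p(5/2) = 1/4, p'(5/2) = 5, so y(2) = (5/2) − (1/4)/5 = 49/20.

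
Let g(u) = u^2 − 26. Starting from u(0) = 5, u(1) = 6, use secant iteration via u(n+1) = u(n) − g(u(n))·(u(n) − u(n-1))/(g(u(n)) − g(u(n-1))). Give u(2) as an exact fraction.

g(5) = −1, g(6) = 10. u(2) = 6 − 10·(6 − 5)/(10 − (−1)) = 56/11.

56/11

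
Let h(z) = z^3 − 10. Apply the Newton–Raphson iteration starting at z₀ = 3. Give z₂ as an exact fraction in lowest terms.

h'(z) = 3z^2.
h(3) = 17, h'(3) = 27, so z₁ = 3 − 17/27 = 64/27.
h(64/27) = 65314/19683, h'(64/27) = 4096/243, so z₂ = (64/27) − (65314/19683)/(4096/243) = 360559/165888.

360559/165888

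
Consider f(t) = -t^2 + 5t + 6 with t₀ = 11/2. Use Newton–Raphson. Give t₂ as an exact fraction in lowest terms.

f'(t) = -2t + 5.
f(11/2) = 13/4, f'(11/2) = -6, so t₁ = (11/2) - (13/4)/(-6) = 145/24.
f(145/24) = -169/576, f'(145/24) = -85/12, so t₂ = (145/24) - (-169/576)/(-85/12) = 24481/4080.

24481/4080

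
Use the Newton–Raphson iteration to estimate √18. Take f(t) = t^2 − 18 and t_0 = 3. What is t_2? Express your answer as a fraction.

17/4

f'(t) = 2t.
f(3) = −9, f'(3) = 6, so t_1 = 3 − (−9)/6 = 9/2.
f(9/2) = 9/4, f'(9/2) = 9, so t_2 = (9/2) − (9/4)/9 = 17/4.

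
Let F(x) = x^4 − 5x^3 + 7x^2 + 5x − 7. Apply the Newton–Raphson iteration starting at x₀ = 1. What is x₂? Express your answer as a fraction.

F'(x) = 4x^3 − 15x^2 + 14x + 5.
F(1) = 1, F'(1) = 8, so x₁ = 1 − 1/8 = 7/8.
F(7/8) = −119/4096, F'(7/8) = 1081/128, so x₂ = (7/8) − (−119/4096)/(1081/128) = 30387/34592.

30387/34592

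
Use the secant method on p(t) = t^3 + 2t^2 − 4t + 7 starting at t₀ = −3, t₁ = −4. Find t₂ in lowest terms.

−67/19

p(−3) = 10, p(−4) = −9. t₂ = (−4) − (−9)·((−4) − (−3))/((−9) − 10) = −67/19.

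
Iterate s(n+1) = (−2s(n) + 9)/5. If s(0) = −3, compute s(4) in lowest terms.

s(1) = (−2·(−3) + 9)/5 = 3.
s(2) = (−2·3 + 9)/5 = 3/5.
s(3) = (−2·(3/5) + 9)/5 = 39/25.
s(4) = (−2·(39/25) + 9)/5 = 147/125.

147/125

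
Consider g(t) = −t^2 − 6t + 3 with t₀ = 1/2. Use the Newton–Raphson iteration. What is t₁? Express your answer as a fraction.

13/28

g'(t) = −2t − 6.
g(1/2) = −1/4, g'(1/2) = −7, so t₁ = (1/2) − (−1/4)/(−7) = 13/28.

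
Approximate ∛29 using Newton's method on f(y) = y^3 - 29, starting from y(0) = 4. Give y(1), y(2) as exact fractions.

y(1) = 157/48, y(2) = 5473477/1774728

f'(y) = 3y^2.
f(4) = 35, f'(4) = 48, so y(1) = 4 - 35/48 = 157/48.
f(157/48) = 662725/110592, f'(157/48) = 24649/768, so y(2) = (157/48) - (662725/110592)/(24649/768) = 5473477/1774728.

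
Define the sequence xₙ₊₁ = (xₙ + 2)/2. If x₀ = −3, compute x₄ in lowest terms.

27/16

x₁ = ((−3) + 2)/2 = −1/2.
x₂ = ((−1/2) + 2)/2 = 3/4.
x₃ = ((3/4) + 2)/2 = 11/8.
x₄ = ((11/8) + 2)/2 = 27/16.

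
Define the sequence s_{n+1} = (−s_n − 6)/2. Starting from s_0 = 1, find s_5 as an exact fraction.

−67/32

s_1 = (−1 − 6)/2 = −7/2.
s_2 = (−(−7/2) − 6)/2 = −5/4.
s_3 = (−(−5/4) − 6)/2 = −19/8.
s_4 = (−(−19/8) − 6)/2 = −29/16.
s_5 = (−(−29/16) − 6)/2 = −67/32.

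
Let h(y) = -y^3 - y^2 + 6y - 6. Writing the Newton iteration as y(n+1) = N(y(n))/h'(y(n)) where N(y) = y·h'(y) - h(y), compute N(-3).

51

h'(y) = -3y^2 - 2y + 6.
N(y) = y·h'(y) - h(y) = y·(-3y^2 - 2y + 6) - (-y^3 - y^2 + 6y - 6) = -2y^3 - y^2 + 6.
N(-3) = 51.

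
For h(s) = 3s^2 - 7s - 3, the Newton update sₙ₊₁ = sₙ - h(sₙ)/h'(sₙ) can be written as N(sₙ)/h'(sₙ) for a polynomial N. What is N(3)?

h'(s) = 6s - 7.
N(s) = s·h'(s) - h(s) = s·(6s - 7) - (3s^2 - 7s - 3) = 3s^2 + 3.
N(3) = 30.

30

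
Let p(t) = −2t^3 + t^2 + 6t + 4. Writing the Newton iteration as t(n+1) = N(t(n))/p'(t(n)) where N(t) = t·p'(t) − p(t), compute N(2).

p'(t) = −6t^2 + 2t + 6.
N(t) = t·p'(t) − p(t) = t·(−6t^2 + 2t + 6) − (−2t^3 + t^2 + 6t + 4) = −4t^3 + t^2 − 4.
N(2) = −32.

−32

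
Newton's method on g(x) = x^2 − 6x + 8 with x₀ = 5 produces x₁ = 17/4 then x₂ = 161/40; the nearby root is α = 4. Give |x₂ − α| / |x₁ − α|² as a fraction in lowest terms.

x₁ − α = 17/4 − 4 = 1/4, so |x₁ − α| = 1/4.
x₂ − α = 161/40 − 4 = 1/40, so |x₂ − α| = 1/40.
|x₁ − α|² = 1/16.
Ratio = (1/40) / (1/16) = 2/5.

2/5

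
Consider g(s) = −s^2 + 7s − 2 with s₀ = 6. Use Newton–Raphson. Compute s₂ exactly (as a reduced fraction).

1106/165

g'(s) = −2s + 7.
g(6) = 4, g'(6) = −5, so s₁ = 6 − 4/(−5) = 34/5.
g(34/5) = −16/25, g'(34/5) = −33/5, so s₂ = (34/5) − (−16/25)/(−33/5) = 1106/165.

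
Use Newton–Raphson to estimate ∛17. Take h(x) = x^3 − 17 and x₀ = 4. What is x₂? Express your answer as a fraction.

3988657/1513800

h'(x) = 3x^2.
h(4) = 47, h'(4) = 48, so x₁ = 4 − 47/48 = 145/48.
h(145/48) = 1168561/110592, h'(145/48) = 21025/768, so x₂ = (145/48) − (1168561/110592)/(21025/768) = 3988657/1513800.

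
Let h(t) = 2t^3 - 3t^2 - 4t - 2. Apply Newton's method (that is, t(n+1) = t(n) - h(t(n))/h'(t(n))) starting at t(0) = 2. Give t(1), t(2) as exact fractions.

t(1) = 11/4, t(2) = 500/199

h'(t) = 6t^2 - 6t - 4.
h(2) = -6, h'(2) = 8, so t(1) = 2 - (-6)/8 = 11/4.
h(11/4) = 189/32, h'(11/4) = 199/8, so t(2) = (11/4) - (189/32)/(199/8) = 500/199.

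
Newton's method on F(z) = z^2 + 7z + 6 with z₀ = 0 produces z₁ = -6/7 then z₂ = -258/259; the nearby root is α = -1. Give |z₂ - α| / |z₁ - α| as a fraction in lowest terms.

z₁ - α = -6/7 - (-1) = -6/7 + 1 = 1/7, so |z₁ - α| = 1/7.
z₂ - α = -258/259 - (-1) = -258/259 + 1 = 1/259, so |z₂ - α| = 1/259.
Ratio = (1/259) / (1/7) = 1/37.

1/37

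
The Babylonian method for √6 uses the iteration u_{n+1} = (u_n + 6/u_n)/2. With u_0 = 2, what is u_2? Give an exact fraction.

u_1 = (2 + 6/2)/2 = 5/2.
u_2 = (5/2 + 6/(5/2))/2 = 49/20.

49/20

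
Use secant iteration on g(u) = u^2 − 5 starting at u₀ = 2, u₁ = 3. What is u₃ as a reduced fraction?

29/13

g(2) = −1, g(3) = 4. u₂ = 3 − 4·(3 − 2)/(4 − (−1)) = 11/5.
g(3) = 4, g(11/5) = −4/25. u₃ = (11/5) − (−4/25)·((11/5) − 3)/((−4/25) − 4) = 29/13.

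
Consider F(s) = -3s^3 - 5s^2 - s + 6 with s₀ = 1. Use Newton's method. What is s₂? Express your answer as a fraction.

53189/64010

F'(s) = -9s^2 - 10s - 1.
F(1) = -3, F'(1) = -20, so s₁ = 1 - (-3)/(-20) = 17/20.
F(17/20) = -2439/8000, F'(17/20) = -6401/400, so s₂ = (17/20) - (-2439/8000)/(-6401/400) = 53189/64010.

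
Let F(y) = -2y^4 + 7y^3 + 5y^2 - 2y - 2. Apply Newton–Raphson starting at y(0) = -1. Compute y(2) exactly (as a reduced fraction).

-94335/172907

F'(y) = -8y^3 + 21y^2 + 10y - 2.
F(-1) = -4, F'(-1) = 17, so y(1) = (-1) - (-4)/17 = -13/17.
F(-13/17) = -113664/83521, F'(-13/17) = 30513/4913, so y(2) = (-13/17) - (-113664/83521)/(30513/4913) = -94335/172907.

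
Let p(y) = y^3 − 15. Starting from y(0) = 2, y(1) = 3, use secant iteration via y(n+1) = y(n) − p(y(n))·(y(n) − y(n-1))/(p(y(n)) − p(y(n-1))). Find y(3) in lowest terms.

6395/2613

p(2) = −7, p(3) = 12. y(2) = 3 − 12·(3 − 2)/(12 − (−7)) = 45/19.
p(3) = 12, p(45/19) = −11760/6859. y(3) = (45/19) − (−11760/6859)·((45/19) − 3)/((−11760/6859) − 12) = 6395/2613.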